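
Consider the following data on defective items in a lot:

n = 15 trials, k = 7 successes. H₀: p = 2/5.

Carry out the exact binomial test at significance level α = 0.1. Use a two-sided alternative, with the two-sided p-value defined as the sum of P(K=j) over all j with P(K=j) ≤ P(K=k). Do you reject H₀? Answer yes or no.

Exact binomial: n=15, k=7, p₀=2/5=0.4000
P(X=j) = C(n,j)·p₀^j·(1−p₀)^(n−j); p = Σ P(X=j) over j with P(X=j) ≤ P(X=7)
p-value (two-sided) = 0.60746
At α=0.1: p ≥ α → fail to reject H₀

reject H₀: no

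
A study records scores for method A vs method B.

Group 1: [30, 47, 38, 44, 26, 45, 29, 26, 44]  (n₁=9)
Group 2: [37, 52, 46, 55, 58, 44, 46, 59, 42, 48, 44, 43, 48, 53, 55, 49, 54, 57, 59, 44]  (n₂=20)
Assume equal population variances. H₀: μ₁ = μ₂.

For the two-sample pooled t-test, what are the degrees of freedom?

degrees of freedom = 27

df = n₁ + n₂ − 2 = 9 + 20 − 2 = 27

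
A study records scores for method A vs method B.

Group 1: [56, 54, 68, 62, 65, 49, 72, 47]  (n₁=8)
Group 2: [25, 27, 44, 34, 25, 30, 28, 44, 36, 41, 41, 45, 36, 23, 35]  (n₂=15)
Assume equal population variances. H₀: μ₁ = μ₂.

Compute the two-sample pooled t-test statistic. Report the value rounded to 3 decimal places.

x̄₁=59.125, s₁=9.047, n₁=8
x̄₂=34.267, s₂=7.611, n₂=15
s_p² = [7·9.047² + 14·7.611²]/21 = 65.8956
SE = √(s_p²·(1/8+1/15)) = 3.5539
t = (59.125−34.267)/3.5539 = 6.9947
df = 21

test statistic = 6.995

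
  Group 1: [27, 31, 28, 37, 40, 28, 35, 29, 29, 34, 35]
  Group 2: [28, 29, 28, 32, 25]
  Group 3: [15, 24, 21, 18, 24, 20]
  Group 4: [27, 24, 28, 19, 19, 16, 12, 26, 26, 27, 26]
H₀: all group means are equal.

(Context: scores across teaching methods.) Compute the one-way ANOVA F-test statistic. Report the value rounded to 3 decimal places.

test statistic = 12.867

Group means [32.09, 28.40, 20.33, 22.73], grand mean 26.273
SSB = Σnᵢ(x̄ᵢ−x̄)² = 744.921; SSW = ΣΣ(x−x̄ᵢ)² = 559.624
MSB = 744.921/3 = 248.3071; MSW = 559.624/29 = 19.2974
F = MSB/MSW = 12.8674
df = (3, 29)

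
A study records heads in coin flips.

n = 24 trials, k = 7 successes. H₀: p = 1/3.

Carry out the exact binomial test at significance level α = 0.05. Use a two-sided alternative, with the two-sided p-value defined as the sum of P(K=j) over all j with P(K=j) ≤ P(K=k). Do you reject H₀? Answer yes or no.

Exact binomial: n=24, k=7, p₀=1/3=0.3333
P(X=j) = C(n,j)·p₀^j·(1−p₀)^(n−j); p = Σ P(X=j) over j with P(X=j) ≤ P(X=7)
p-value (two-sided) = 0.82934
At α=0.05: p ≥ α → fail to reject H₀

reject H₀: no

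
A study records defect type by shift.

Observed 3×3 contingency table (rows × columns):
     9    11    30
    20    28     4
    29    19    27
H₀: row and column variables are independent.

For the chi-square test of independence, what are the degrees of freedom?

df = (r−1)(c−1) = (3−1)·(3−1) = 4

degrees of freedom = 4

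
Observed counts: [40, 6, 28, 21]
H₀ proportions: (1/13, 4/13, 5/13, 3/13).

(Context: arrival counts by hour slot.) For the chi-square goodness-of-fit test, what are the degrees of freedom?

degrees of freedom = 3

df = k − 1 = 4 − 1 = 3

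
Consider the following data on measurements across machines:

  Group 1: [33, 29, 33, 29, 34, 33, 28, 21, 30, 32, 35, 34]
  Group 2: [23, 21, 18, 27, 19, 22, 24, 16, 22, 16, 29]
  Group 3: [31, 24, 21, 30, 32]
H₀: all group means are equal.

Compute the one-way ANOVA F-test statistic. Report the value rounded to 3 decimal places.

test statistic = 14.716

Group means [30.92, 21.55, 27.60], grand mean 26.643
SSB = Σnᵢ(x̄ᵢ−x̄)² = 509.585; SSW = ΣΣ(x−x̄ᵢ)² = 432.844
MSB = 509.585/2 = 254.7923; MSW = 432.844/25 = 17.3138
F = MSB/MSW = 14.7162
df = (2, 25)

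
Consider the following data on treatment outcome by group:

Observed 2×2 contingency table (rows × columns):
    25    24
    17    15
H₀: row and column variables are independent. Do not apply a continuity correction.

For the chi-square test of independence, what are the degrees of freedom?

df = (r−1)(c−1) = (2−1)·(2−1) = 1

degrees of freedom = 1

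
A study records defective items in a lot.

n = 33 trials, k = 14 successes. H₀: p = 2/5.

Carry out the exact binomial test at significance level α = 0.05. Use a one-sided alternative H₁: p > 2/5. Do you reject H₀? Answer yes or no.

reject H₀: no

Exact binomial: n=33, k=14, p₀=2/5=0.4000
P(X≥14) from Σ C(n,i)·p₀^i·(1−p₀)^(n−i)
p-value (one-sided, H₁ greater) = 0.45296
At α=0.05: p ≥ α → fail to reject H₀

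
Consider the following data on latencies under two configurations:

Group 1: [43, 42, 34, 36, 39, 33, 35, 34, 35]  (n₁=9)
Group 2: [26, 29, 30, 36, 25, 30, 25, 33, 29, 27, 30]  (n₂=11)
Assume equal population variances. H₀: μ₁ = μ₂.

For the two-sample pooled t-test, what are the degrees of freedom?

degrees of freedom = 18

df = n₁ + n₂ − 2 = 9 + 11 − 2 = 18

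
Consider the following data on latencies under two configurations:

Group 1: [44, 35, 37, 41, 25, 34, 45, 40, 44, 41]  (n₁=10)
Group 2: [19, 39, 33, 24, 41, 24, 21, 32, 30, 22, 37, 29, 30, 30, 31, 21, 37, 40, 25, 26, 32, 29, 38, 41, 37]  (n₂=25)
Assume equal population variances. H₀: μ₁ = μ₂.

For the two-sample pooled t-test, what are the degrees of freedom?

df = n₁ + n₂ − 2 = 10 + 25 − 2 = 33

degrees of freedom = 33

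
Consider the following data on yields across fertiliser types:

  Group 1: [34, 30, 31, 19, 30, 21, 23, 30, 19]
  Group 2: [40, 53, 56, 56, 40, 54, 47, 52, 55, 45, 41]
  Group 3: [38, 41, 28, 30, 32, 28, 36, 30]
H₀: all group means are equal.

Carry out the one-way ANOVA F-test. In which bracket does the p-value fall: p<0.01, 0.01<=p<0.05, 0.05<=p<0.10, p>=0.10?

p-value bracket: p<0.01

Group means [26.33, 49.00, 32.88], grand mean 37.107
SSB = Σnᵢ(x̄ᵢ−x̄)² = 2743.804; SSW = ΣΣ(x−x̄ᵢ)² = 864.875
MSB = 2743.804/2 = 1371.9018; MSW = 864.875/25 = 34.5950
F = MSB/MSW = 39.6561
df = (2, 25)
p-value (upper-tail) = 0.00000
→ bracket: p<0.01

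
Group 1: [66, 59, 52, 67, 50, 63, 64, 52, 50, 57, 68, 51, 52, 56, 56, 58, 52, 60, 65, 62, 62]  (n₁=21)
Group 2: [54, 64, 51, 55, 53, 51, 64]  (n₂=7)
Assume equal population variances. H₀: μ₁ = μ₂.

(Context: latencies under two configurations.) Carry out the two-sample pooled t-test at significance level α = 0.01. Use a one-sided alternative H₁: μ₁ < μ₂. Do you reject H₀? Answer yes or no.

x̄₁=58.190, s₁=6.005, n₁=21
x̄₂=56.000, s₂=5.657, n₂=7
s_p² = [20·6.005² + 6·5.657²]/26 = 35.1245
SE = √(s_p²·(1/21+1/7)) = 2.5866
t = (58.190−56.000)/2.5866 = 0.8469
df = 26
p-value (one-sided, H₁ less) = 0.79760
At α=0.01: p ≥ α → fail to reject H₀

reject H₀: no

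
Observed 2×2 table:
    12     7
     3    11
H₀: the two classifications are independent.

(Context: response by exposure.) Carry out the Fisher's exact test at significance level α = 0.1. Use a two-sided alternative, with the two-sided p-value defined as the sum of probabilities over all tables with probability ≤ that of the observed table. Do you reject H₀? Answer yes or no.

Margins: r₁=19, r₂=14, c₁=15, c₂=18, n=33
p_obs = C(19,12)·C(14,3)/C(33,15); sum pmf over tables with pmf ≤ p_obs
p-value (two-sided) = 0.03290
At α=0.1: p < α → reject H₀

reject H₀: yes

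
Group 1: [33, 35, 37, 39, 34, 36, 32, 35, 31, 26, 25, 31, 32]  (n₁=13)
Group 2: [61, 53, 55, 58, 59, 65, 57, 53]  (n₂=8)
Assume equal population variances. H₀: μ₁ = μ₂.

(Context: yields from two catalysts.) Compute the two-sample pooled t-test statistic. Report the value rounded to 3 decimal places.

test statistic = -13.690

x̄₁=32.769, s₁=4.003, n₁=13
x̄₂=57.625, s₂=4.104, n₂=8
s_p² = [12·4.003² + 7·4.104²]/19 = 16.3254
SE = √(s_p²·(1/13+1/8)) = 1.8156
t = (32.769−57.625)/1.8156 = -13.6900
df = 19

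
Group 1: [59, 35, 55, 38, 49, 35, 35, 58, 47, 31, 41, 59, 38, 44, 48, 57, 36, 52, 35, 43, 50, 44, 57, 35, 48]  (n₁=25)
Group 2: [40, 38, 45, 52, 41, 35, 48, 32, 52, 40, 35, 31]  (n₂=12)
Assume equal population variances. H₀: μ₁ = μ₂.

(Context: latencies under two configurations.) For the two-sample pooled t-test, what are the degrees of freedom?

df = n₁ + n₂ − 2 = 25 + 12 − 2 = 35

degrees of freedom = 35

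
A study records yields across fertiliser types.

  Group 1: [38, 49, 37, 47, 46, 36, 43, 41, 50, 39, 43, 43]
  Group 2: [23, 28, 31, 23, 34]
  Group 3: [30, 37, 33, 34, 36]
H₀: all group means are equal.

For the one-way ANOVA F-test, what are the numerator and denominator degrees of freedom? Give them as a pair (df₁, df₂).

k = 3 groups, N = 22 total
df = (k−1, N−k) = (3−1, 22−3) = (2, 19)

degrees of freedom = [2, 19]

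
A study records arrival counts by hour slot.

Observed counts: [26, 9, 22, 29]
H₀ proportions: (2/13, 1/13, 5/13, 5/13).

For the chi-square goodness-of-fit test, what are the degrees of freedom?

df = k − 1 = 4 − 1 = 3

degrees of freedom = 3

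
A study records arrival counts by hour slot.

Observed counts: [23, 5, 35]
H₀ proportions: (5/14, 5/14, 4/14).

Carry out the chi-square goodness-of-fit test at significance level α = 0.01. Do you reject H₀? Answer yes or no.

n = 63; E_i = n·p_i = [22.50, 22.50, 18.00]
χ² = (23−22.50)²/22.50 + (5−22.50)²/22.50 + (35−18.00)²/18.00 = 29.6778
df = 2
p-value (upper-tail) = 0.00000
At α=0.01: p < α → reject H₀

reject H₀: yes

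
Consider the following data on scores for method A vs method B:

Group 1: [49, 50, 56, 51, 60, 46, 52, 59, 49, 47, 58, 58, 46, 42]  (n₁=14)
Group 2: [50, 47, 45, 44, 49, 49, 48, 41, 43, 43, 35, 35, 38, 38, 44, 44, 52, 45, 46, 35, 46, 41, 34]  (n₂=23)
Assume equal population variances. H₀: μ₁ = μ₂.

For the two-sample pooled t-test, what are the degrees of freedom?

degrees of freedom = 35

df = n₁ + n₂ − 2 = 14 + 23 − 2 = 35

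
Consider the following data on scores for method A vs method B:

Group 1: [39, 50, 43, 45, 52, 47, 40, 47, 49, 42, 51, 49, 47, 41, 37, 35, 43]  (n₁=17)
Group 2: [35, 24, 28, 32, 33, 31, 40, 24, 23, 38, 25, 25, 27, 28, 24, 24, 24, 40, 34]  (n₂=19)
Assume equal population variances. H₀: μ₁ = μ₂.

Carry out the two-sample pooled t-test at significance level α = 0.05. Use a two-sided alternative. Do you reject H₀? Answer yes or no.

reject H₀: yes

x̄₁=44.529, s₁=5.051, n₁=17
x̄₂=29.421, s₂=5.815, n₂=19
s_p² = [16·5.051² + 18·5.815²]/34 = 29.9078
SE = √(s_p²·(1/17+1/19)) = 1.8258
t = (44.529−29.421)/1.8258 = 8.2751
df = 34
p-value (two-sided) = 0.00000
At α=0.05: p < α → reject H₀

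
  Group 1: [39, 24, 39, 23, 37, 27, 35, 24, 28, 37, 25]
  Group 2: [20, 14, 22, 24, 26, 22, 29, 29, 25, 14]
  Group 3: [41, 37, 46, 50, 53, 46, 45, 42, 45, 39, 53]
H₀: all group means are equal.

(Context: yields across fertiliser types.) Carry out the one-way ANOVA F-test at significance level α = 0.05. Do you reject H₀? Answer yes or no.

reject H₀: yes

Group means [30.73, 22.50, 45.18], grand mean 33.125
SSB = Σnᵢ(x̄ᵢ−x̄)² = 2791.182; SSW = ΣΣ(x−x̄ᵢ)² = 974.318
MSB = 2791.182/2 = 1395.5909; MSW = 974.318/29 = 33.5972
F = MSB/MSW = 41.5389
df = (2, 29)
p-value (upper-tail) = 0.00000
At α=0.05: p < α → reject H₀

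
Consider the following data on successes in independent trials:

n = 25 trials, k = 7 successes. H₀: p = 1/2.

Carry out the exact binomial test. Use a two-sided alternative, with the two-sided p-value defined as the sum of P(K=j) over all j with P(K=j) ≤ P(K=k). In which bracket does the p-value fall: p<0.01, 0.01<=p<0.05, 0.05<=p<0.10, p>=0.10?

Exact binomial: n=25, k=7, p₀=1/2=0.5000
P(X=j) = C(n,j)·p₀^j·(1−p₀)^(n−j); p = Σ P(X=j) over j with P(X=j) ≤ P(X=7)
p-value (two-sided) = 0.04329
→ bracket: 0.01<=p<0.05

p-value bracket: 0.01<=p<0.05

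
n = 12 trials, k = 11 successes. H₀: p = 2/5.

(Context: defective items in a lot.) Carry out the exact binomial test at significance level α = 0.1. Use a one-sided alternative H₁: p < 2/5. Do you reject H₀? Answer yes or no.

Exact binomial: n=12, k=11, p₀=2/5=0.4000
P(X≤11) from Σ C(n,i)·p₀^i·(1−p₀)^(n−i)
p-value (one-sided, H₁ less) = 0.99998
At α=0.1: p ≥ α → fail to reject H₀

reject H₀: no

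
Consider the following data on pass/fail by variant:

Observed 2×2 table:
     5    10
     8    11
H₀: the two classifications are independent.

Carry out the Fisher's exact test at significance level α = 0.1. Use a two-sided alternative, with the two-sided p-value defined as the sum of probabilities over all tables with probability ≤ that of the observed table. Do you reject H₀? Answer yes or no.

reject H₀: no

Margins: r₁=15, r₂=19, c₁=13, c₂=21, n=34
p_obs = C(15,5)·C(19,8)/C(34,13); sum pmf over tables with pmf ≤ p_obs
p-value (two-sided) = 0.72824
At α=0.1: p ≥ α → fail to reject H₀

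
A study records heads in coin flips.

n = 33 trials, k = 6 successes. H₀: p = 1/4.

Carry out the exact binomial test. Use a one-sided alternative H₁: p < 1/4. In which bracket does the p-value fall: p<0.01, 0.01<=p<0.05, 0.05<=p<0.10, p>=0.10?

Exact binomial: n=33, k=6, p₀=1/4=0.2500
P(X≤6) from Σ C(n,i)·p₀^i·(1−p₀)^(n−i)
p-value (one-sided, H₁ less) = 0.24665
→ bracket: p>=0.10

p-value bracket: p>=0.10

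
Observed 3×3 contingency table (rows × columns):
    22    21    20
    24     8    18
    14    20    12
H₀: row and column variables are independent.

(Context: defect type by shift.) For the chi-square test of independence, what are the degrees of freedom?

degrees of freedom = 4

df = (r−1)(c−1) = (3−1)·(3−1) = 4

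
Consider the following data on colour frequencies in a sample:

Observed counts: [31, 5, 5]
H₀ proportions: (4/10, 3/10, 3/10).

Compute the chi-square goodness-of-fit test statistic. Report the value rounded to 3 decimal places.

n = 41; E_i = n·p_i = [16.40, 12.30, 12.30]
χ² = (31−16.40)²/16.40 + (5−12.30)²/12.30 + (5−12.30)²/12.30 = 21.6626
df = 2

test statistic = 21.663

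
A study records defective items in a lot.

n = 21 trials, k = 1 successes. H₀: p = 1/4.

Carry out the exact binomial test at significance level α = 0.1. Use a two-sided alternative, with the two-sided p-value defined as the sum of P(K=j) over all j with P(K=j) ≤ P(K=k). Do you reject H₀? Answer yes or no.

reject H₀: yes

Exact binomial: n=21, k=1, p₀=1/4=0.2500
P(X=j) = C(n,j)·p₀^j·(1−p₀)^(n−j); p = Σ P(X=j) over j with P(X=j) ≤ P(X=1)
p-value (two-sided) = 0.03966
At α=0.1: p < α → reject H₀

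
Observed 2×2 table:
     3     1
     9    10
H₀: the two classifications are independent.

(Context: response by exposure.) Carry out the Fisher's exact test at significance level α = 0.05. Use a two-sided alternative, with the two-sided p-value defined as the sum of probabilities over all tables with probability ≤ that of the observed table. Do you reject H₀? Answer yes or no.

reject H₀: no

Margins: r₁=4, r₂=19, c₁=12, c₂=11, n=23
p_obs = C(4,3)·C(19,9)/C(23,12); sum pmf over tables with pmf ≤ p_obs
p-value (two-sided) = 0.59006
At α=0.05: p ≥ α → fail to reject H₀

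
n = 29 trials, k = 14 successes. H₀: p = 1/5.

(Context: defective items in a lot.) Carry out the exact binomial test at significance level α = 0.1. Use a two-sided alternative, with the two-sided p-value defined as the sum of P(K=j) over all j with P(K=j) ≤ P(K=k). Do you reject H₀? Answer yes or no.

reject H₀: yes

Exact binomial: n=29, k=14, p₀=1/5=0.2000
P(X=j) = C(n,j)·p₀^j·(1−p₀)^(n−j); p = Σ P(X=j) over j with P(X=j) ≤ P(X=14)
p-value (two-sided) = 0.00059
At α=0.1: p < α → reject H₀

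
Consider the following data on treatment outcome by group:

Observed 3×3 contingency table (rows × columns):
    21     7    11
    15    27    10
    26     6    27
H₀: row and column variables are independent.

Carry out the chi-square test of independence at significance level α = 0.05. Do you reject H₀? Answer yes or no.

Row totals [39, 52, 59], col totals [62, 40, 48], n=150
χ² = (21−16.12)²/16.12 + (7−10.40)²/10.40 + (11−12.48)²/12.48 + (15−21.49)²/21.49 + (27−13.87)²/13.87 + (10−16.64)²/16.64 + (26−24.39)²/24.39 + (6−15.73)²/15.73 + (27−18.88)²/18.88 = 29.4350
df = 4
p-value (upper-tail) = 0.00001
At α=0.05: p < α → reject H₀

reject H₀: yes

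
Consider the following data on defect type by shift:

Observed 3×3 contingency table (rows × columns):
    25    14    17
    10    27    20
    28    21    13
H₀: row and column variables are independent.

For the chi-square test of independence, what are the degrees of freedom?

df = (r−1)(c−1) = (3−1)·(3−1) = 4

degrees of freedom = 4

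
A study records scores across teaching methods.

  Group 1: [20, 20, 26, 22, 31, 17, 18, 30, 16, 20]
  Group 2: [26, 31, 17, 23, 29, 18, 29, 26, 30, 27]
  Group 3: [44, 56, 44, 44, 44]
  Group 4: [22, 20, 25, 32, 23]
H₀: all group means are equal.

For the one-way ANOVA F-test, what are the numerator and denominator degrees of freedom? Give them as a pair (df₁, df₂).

degrees of freedom = [3, 26]

k = 4 groups, N = 30 total
df = (k−1, N−k) = (4−1, 30−4) = (3, 26)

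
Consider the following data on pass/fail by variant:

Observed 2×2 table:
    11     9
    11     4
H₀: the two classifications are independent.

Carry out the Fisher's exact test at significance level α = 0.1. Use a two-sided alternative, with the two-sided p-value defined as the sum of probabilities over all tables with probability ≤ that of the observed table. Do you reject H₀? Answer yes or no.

reject H₀: no

Margins: r₁=20, r₂=15, c₁=22, c₂=13, n=35
p_obs = C(20,11)·C(15,11)/C(35,22); sum pmf over tables with pmf ≤ p_obs
p-value (two-sided) = 0.31202
At α=0.1: p ≥ α → fail to reject H₀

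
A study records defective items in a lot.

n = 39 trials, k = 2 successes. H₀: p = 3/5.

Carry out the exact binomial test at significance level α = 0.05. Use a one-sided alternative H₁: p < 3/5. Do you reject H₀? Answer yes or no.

reject H₀: yes

Exact binomial: n=39, k=2, p₀=3/5=0.6000
P(X≤2) from Σ C(n,i)·p₀^i·(1−p₀)^(n−i)
p-value (one-sided, H₁ less) = 0.00000
At α=0.05: p < α → reject H₀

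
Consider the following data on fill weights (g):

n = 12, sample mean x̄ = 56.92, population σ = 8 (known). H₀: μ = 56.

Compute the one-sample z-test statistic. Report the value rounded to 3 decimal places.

SE = σ/√n = 8/√12 = 2.3094
z = (x̄−μ₀)/SE = (56.92−56)/2.3094 = 0.3984

test statistic = 0.398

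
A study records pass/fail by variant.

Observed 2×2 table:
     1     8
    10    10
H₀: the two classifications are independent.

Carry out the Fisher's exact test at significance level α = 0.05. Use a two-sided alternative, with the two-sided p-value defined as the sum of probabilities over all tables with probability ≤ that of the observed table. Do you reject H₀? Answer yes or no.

Margins: r₁=9, r₂=20, c₁=11, c₂=18, n=29
p_obs = C(9,1)·C(20,10)/C(29,11); sum pmf over tables with pmf ≤ p_obs
p-value (two-sided) = 0.09590
At α=0.05: p ≥ α → fail to reject H₀

reject H₀: no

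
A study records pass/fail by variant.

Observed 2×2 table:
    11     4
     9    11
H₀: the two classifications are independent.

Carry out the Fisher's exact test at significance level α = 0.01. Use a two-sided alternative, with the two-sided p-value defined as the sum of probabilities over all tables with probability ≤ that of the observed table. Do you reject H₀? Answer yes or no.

reject H₀: no

Margins: r₁=15, r₂=20, c₁=20, c₂=15, n=35
p_obs = C(15,11)·C(20,9)/C(35,20); sum pmf over tables with pmf ≤ p_obs
p-value (two-sided) = 0.16719
At α=0.01: p ≥ α → fail to reject H₀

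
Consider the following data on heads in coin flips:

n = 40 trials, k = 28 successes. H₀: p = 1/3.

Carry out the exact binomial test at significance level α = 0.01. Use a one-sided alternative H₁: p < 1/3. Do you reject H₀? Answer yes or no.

reject H₀: no

Exact binomial: n=40, k=28, p₀=1/3=0.3333
P(X≤28) from Σ C(n,i)·p₀^i·(1−p₀)^(n−i)
p-value (one-sided, H₁ less) = 1.00000
At α=0.01: p ≥ α → fail to reject H₀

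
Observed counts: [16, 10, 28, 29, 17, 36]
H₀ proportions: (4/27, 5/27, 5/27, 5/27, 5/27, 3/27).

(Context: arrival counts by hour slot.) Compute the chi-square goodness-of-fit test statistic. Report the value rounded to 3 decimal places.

test statistic = 42.438

n = 136; E_i = n·p_i = [20.15, 25.19, 25.19, 25.19, 25.19, 15.11]
χ² = (16−20.15)²/20.15 + (10−25.19)²/25.19 + (28−25.19)²/25.19 + (29−25.19)²/25.19 + (17−25.19)²/25.19 + (36−15.11)²/15.11 = 42.4382
df = 5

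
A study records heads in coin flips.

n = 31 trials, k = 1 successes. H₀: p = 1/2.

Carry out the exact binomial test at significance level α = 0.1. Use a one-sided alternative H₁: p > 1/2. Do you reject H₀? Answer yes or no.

Exact binomial: n=31, k=1, p₀=1/2=0.5000
P(X≥1) from Σ C(n,i)·p₀^i·(1−p₀)^(n−i)
p-value (one-sided, H₁ greater) = 1.00000
At α=0.1: p ≥ α → fail to reject H₀

reject H₀: no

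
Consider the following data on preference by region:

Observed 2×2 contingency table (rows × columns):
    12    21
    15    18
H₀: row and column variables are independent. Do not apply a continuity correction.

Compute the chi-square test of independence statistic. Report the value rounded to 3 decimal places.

Row totals [33, 33], col totals [27, 39], n=66
χ² = (12−13.50)²/13.50 + (21−19.50)²/19.50 + (15−13.50)²/13.50 + (18−19.50)²/19.50 = 0.5641
df = 1

test statistic = 0.564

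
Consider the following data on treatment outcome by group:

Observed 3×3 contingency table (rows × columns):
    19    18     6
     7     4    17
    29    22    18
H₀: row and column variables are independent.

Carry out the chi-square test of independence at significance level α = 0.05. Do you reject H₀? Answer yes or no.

Row totals [43, 28, 69], col totals [55, 44, 41], n=140
χ² = (19−16.89)²/16.89 + (18−13.51)²/13.51 + (6−12.59)²/12.59 + (7−11.00)²/11.00 + (4−8.80)²/8.80 + (17−8.20)²/8.20 + (29−27.11)²/27.11 + (22−21.69)²/21.69 + (18−20.21)²/20.21 = 19.0978
df = 4
p-value (upper-tail) = 0.00075
At α=0.05: p < α → reject H₀

reject H₀: yes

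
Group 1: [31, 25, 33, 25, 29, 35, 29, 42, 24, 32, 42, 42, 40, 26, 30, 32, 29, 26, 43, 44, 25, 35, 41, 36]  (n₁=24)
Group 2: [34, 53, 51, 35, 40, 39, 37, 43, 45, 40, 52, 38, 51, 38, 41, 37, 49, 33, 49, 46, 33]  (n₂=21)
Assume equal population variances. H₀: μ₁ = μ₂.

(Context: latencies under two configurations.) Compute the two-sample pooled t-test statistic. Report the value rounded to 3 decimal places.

test statistic = -4.484

x̄₁=33.167, s₁=6.683, n₁=24
x̄₂=42.095, s₂=6.640, n₂=21
s_p² = [23·6.683² + 20·6.640²]/43 = 44.3987
SE = √(s_p²·(1/24+1/21)) = 1.9910
t = (33.167−42.095)/1.9910 = -4.4844
df = 43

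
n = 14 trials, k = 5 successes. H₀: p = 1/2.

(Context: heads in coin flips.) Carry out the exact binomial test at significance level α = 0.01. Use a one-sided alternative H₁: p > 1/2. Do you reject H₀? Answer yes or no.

Exact binomial: n=14, k=5, p₀=1/2=0.5000
P(X≥5) from Σ C(n,i)·p₀^i·(1−p₀)^(n−i)
p-value (one-sided, H₁ greater) = 0.91022
At α=0.01: p ≥ α → fail to reject H₀

reject H₀: no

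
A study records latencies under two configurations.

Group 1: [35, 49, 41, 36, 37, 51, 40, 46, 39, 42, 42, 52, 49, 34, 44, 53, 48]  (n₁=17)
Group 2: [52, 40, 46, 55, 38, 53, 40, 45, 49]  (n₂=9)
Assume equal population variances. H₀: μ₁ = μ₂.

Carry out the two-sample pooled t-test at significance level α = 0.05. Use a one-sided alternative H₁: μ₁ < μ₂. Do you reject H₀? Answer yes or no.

x̄₁=43.412, s₁=6.175, n₁=17
x̄₂=46.444, s₂=6.227, n₂=9
s_p² = [16·6.175² + 8·6.227²]/24 = 38.3475
SE = √(s_p²·(1/17+1/9)) = 2.5528
t = (43.412−46.444)/2.5528 = -1.1880
df = 24
p-value (one-sided, H₁ less) = 0.12323
At α=0.05: p ≥ α → fail to reject H₀

reject H₀: no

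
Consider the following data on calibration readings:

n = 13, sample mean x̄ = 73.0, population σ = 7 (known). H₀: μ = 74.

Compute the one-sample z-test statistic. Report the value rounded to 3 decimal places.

test statistic = -0.515

SE = σ/√n = 7/√13 = 1.9415
z = (x̄−μ₀)/SE = (73.0−74)/1.9415 = -0.5151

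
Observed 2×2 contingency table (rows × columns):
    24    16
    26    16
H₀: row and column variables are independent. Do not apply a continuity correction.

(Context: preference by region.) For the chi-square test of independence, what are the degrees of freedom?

degrees of freedom = 1

df = (r−1)(c−1) = (2−1)·(2−1) = 1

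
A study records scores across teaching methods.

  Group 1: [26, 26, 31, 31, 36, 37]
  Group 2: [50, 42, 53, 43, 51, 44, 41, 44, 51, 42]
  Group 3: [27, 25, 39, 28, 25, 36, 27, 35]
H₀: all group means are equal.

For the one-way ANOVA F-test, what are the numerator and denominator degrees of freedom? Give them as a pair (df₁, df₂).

degrees of freedom = [2, 21]

k = 3 groups, N = 24 total
df = (k−1, N−k) = (3−1, 24−3) = (2, 21)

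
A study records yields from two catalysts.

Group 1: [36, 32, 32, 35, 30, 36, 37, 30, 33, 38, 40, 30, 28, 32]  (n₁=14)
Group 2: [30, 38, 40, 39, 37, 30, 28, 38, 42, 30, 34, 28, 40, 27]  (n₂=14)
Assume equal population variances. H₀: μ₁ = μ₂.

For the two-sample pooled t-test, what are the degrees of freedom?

degrees of freedom = 26

df = n₁ + n₂ − 2 = 14 + 14 − 2 = 26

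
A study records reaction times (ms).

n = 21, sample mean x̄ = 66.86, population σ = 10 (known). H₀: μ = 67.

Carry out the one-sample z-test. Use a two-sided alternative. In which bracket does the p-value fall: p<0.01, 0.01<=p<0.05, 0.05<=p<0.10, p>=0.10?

SE = σ/√n = 10/√21 = 2.1822
z = (x̄−μ₀)/SE = (66.86−67)/2.1822 = -0.0642
p-value (two-sided) = 0.94885
→ bracket: p>=0.10

p-value bracket: p>=0.10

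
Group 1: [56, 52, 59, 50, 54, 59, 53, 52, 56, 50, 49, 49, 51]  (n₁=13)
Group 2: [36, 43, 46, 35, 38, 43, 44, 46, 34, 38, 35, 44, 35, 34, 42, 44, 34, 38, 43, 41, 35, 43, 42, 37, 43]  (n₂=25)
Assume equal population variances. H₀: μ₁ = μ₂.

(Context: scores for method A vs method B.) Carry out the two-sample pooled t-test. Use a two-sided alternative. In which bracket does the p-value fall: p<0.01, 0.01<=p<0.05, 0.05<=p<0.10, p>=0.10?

p-value bracket: p<0.01

x̄₁=53.077, s₁=3.499, n₁=13
x̄₂=39.720, s₂=4.169, n₂=25
s_p² = [12·3.499² + 24·4.169²]/36 = 15.6656
SE = √(s_p²·(1/13+1/25)) = 1.3534
t = (53.077−39.720)/1.3534 = 9.8692
df = 36
p-value (two-sided) = 0.00000
→ bracket: p<0.01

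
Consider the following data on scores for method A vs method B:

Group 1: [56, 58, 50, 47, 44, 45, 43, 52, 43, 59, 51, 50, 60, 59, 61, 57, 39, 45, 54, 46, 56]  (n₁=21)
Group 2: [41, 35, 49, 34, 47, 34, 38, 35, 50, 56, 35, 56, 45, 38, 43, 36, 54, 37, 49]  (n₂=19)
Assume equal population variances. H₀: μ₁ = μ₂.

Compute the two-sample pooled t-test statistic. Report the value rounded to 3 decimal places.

x̄₁=51.190, s₁=6.668, n₁=21
x̄₂=42.737, s₂=7.788, n₂=19
s_p² = [20·6.668² + 18·7.788²]/38 = 52.1295
SE = √(s_p²·(1/21+1/19)) = 2.2860
t = (51.190−42.737)/2.2860 = 3.6979
df = 38

test statistic = 3.698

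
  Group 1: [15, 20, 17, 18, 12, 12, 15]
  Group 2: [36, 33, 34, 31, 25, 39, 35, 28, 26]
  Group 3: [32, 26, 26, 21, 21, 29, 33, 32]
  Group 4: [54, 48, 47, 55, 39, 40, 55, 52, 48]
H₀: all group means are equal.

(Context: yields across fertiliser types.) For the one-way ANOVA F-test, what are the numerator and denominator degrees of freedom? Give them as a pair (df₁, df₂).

k = 4 groups, N = 33 total
df = (k−1, N−k) = (4−1, 33−4) = (3, 29)

degrees of freedom = [3, 29]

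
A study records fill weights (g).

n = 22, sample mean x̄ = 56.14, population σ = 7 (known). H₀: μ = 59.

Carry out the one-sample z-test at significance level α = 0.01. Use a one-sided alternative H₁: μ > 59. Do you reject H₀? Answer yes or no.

reject H₀: no

SE = σ/√n = 7/√22 = 1.4924
z = (x̄−μ₀)/SE = (56.14−59)/1.4924 = -1.9164
p-value (one-sided, H₁ greater) = 0.97234
At α=0.01: p ≥ α → fail to reject H₀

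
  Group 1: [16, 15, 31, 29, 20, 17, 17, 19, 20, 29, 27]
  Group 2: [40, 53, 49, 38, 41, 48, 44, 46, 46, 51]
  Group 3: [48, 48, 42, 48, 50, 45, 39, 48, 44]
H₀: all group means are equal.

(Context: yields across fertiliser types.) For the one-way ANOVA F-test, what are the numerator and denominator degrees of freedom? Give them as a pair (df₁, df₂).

k = 3 groups, N = 30 total
df = (k−1, N−k) = (3−1, 30−3) = (2, 27)

degrees of freedom = [2, 27]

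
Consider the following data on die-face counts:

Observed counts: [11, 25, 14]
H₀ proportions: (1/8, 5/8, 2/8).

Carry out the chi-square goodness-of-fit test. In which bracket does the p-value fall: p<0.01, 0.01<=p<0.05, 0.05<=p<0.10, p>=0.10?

n = 50; E_i = n·p_i = [6.25, 31.25, 12.50]
χ² = (11−6.25)²/6.25 + (25−31.25)²/31.25 + (14−12.50)²/12.50 = 5.0400
df = 2
p-value (upper-tail) = 0.08046
→ bracket: 0.05<=p<0.10

p-value bracket: 0.05<=p<0.10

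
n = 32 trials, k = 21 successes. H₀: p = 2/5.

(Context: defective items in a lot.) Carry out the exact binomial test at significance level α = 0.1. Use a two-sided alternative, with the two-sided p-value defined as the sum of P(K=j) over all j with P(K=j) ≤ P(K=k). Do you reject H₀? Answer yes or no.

Exact binomial: n=32, k=21, p₀=2/5=0.4000
P(X=j) = C(n,j)·p₀^j·(1−p₀)^(n−j); p = Σ P(X=j) over j with P(X=j) ≤ P(X=21)
p-value (two-sided) = 0.00371
At α=0.1: p < α → reject H₀

reject H₀: yes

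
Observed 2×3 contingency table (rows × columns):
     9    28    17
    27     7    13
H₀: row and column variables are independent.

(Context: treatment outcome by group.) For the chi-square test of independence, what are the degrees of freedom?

degrees of freedom = 2

df = (r−1)(c−1) = (2−1)·(3−1) = 2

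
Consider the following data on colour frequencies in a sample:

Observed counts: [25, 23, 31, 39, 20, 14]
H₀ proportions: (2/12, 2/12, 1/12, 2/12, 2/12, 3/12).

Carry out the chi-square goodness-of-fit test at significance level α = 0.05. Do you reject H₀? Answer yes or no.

n = 152; E_i = n·p_i = [25.33, 25.33, 12.67, 25.33, 25.33, 38.00]
χ² = (25−25.33)²/25.33 + (23−25.33)²/25.33 + (31−12.67)²/12.67 + (39−25.33)²/25.33 + (20−25.33)²/25.33 + (14−38.00)²/38.00 = 50.4079
df = 5
p-value (upper-tail) = 0.00000
At α=0.05: p < α → reject H₀

reject H₀: yes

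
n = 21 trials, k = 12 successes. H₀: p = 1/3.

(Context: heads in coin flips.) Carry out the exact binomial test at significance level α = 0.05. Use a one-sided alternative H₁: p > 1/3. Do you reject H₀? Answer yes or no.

reject H₀: yes

Exact binomial: n=21, k=12, p₀=1/3=0.3333
P(X≥12) from Σ C(n,i)·p₀^i·(1−p₀)^(n−i)
p-value (one-sided, H₁ greater) = 0.02119
At α=0.05: p < α → reject H₀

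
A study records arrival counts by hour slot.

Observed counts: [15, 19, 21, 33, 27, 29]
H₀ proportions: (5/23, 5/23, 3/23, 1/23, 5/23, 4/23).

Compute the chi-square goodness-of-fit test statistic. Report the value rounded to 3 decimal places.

n = 144; E_i = n·p_i = [31.30, 31.30, 18.78, 6.26, 31.30, 25.04]
χ² = (15−31.30)²/31.30 + (19−31.30)²/31.30 + (21−18.78)²/18.78 + (33−6.26)²/6.26 + (27−31.30)²/31.30 + (29−25.04)²/25.04 = 129.0052
df = 5

test statistic = 129.005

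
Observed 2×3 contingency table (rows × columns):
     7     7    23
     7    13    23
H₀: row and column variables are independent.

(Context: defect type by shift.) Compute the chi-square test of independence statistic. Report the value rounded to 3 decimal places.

test statistic = 1.358

Row totals [37, 43], col totals [14, 20, 46], n=80
χ² = (7−6.47)²/6.47 + (7−9.25)²/9.25 + (23−21.27)²/21.27 + (7−7.53)²/7.53 + (13−10.75)²/10.75 + (23−24.73)²/24.73 = 1.3576
df = 2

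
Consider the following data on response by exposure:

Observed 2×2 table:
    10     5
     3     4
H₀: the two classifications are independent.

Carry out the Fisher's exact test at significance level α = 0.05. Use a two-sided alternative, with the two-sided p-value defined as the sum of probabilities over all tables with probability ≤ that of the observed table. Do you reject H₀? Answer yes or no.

reject H₀: no

Margins: r₁=15, r₂=7, c₁=13, c₂=9, n=22
p_obs = C(15,10)·C(7,3)/C(22,13); sum pmf over tables with pmf ≤ p_obs
p-value (two-sided) = 0.37616
At α=0.05: p ≥ α → fail to reject H₀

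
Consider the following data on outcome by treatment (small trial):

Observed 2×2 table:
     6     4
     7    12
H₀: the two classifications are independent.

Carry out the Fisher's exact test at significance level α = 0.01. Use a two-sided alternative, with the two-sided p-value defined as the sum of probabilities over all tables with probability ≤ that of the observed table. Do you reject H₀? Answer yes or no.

reject H₀: no

Margins: r₁=10, r₂=19, c₁=13, c₂=16, n=29
p_obs = C(10,6)·C(19,7)/C(29,13); sum pmf over tables with pmf ≤ p_obs
p-value (two-sided) = 0.27014
At α=0.01: p ≥ α → fail to reject H₀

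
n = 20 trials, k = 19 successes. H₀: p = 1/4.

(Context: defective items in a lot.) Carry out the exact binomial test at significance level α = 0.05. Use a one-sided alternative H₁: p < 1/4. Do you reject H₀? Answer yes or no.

reject H₀: no

Exact binomial: n=20, k=19, p₀=1/4=0.2500
P(X≤19) from Σ C(n,i)·p₀^i·(1−p₀)^(n−i)
p-value (one-sided, H₁ less) = 1.00000
At α=0.05: p ≥ α → fail to reject H₀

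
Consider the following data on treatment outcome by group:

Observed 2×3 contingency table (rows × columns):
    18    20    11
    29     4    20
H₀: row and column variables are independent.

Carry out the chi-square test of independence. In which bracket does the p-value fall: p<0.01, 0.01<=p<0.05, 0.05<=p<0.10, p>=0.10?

p-value bracket: p<0.01

Row totals [49, 53], col totals [47, 24, 31], n=102
χ² = (18−22.58)²/22.58 + (20−11.53)²/11.53 + (11−14.89)²/14.89 + (29−24.42)²/24.42 + (4−12.47)²/12.47 + (20−16.11)²/16.11 = 15.7214
df = 2
p-value (upper-tail) = 0.00039
→ bracket: p<0.01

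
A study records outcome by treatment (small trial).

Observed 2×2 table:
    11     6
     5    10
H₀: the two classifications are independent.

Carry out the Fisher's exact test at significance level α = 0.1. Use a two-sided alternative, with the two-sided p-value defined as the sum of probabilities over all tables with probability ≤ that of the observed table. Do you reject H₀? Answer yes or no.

Margins: r₁=17, r₂=15, c₁=16, c₂=16, n=32
p_obs = C(17,11)·C(15,5)/C(32,16); sum pmf over tables with pmf ≤ p_obs
p-value (two-sided) = 0.15561
At α=0.1: p ≥ α → fail to reject H₀

reject H₀: no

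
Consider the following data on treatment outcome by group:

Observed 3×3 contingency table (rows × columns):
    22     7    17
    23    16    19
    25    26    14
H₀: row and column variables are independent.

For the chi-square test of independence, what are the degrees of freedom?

degrees of freedom = 4

df = (r−1)(c−1) = (3−1)·(3−1) = 4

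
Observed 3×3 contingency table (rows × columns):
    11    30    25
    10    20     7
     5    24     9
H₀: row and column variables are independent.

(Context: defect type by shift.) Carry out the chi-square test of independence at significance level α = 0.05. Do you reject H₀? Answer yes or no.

Row totals [66, 37, 38], col totals [26, 74, 41], n=141
χ² = (11−12.17)²/12.17 + (30−34.64)²/34.64 + (25−19.19)²/19.19 + (10−6.82)²/6.82 + (20−19.42)²/19.42 + (7−10.76)²/10.76 + (5−7.01)²/7.01 + (24−19.94)²/19.94 + (9−11.05)²/11.05 = 7.0823
df = 4
p-value (upper-tail) = 0.13160
At α=0.05: p ≥ α → fail to reject H₀

reject H₀: no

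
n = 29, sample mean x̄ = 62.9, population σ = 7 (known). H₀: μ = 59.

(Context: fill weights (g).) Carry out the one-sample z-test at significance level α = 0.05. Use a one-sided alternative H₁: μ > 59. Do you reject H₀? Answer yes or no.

SE = σ/√n = 7/√29 = 1.2999
z = (x̄−μ₀)/SE = (62.9−59)/1.2999 = 3.0003
p-value (one-sided, H₁ greater) = 0.00135
At α=0.05: p < α → reject H₀

reject H₀: yes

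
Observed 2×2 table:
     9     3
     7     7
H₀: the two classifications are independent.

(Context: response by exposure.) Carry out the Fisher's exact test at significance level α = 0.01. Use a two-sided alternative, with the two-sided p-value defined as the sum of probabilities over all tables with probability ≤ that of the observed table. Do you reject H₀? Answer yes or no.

reject H₀: no

Margins: r₁=12, r₂=14, c₁=16, c₂=10, n=26
p_obs = C(12,9)·C(14,7)/C(26,16); sum pmf over tables with pmf ≤ p_obs
p-value (two-sided) = 0.24752
At α=0.01: p ≥ α → fail to reject H₀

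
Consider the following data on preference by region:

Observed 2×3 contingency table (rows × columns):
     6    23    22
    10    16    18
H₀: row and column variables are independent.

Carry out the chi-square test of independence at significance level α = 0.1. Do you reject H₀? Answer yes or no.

Row totals [51, 44], col totals [16, 39, 40], n=95
χ² = (6−8.59)²/8.59 + (23−20.94)²/20.94 + (22−21.47)²/21.47 + (10−7.41)²/7.41 + (16−18.06)²/18.06 + (18−18.53)²/18.53 = 2.1523
df = 2
p-value (upper-tail) = 0.34090
At α=0.1: p ≥ α → fail to reject H₀

reject H₀: no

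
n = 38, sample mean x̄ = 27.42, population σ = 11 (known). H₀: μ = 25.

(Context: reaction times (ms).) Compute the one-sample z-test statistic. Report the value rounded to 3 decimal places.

test statistic = 1.356

SE = σ/√n = 11/√38 = 1.7844
z = (x̄−μ₀)/SE = (27.42−25)/1.7844 = 1.3562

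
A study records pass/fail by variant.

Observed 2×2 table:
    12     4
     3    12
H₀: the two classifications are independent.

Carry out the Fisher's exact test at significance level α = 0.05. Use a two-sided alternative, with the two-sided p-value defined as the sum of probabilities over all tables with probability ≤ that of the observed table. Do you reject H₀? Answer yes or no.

Margins: r₁=16, r₂=15, c₁=15, c₂=16, n=31
p_obs = C(16,12)·C(15,3)/C(31,15); sum pmf over tables with pmf ≤ p_obs
p-value (two-sided) = 0.00385
At α=0.05: p < α → reject H₀

reject H₀: yes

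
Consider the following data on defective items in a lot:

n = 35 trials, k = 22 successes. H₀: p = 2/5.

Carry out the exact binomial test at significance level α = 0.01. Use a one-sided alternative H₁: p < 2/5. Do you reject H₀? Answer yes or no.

Exact binomial: n=35, k=22, p₀=2/5=0.4000
P(X≤22) from Σ C(n,i)·p₀^i·(1−p₀)^(n−i)
p-value (one-sided, H₁ less) = 0.99813
At α=0.01: p ≥ α → fail to reject H₀

reject H₀: no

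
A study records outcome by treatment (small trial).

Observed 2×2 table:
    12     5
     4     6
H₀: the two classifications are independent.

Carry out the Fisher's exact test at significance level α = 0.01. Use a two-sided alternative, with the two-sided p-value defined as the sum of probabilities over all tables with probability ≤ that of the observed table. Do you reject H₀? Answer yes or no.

reject H₀: no

Margins: r₁=17, r₂=10, c₁=16, c₂=11, n=27
p_obs = C(17,12)·C(10,4)/C(27,16); sum pmf over tables with pmf ≤ p_obs
p-value (two-sided) = 0.22380
At α=0.01: p ≥ α → fail to reject H₀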